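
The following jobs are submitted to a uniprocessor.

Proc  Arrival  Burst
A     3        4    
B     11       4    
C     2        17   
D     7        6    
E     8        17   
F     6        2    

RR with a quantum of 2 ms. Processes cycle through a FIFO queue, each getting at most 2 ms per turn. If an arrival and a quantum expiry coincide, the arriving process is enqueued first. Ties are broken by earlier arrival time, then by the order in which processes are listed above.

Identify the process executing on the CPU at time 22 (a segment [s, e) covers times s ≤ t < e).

Gantt: | idle 0-2 | C 2-4 | A 4-6 | C 6-8 | F 8-10 | A 10-12 | D 12-14 | E 14-16 | C 16-18 | B 18-20 | D 20-22 | E 22-24 | C 24-26 | B 26-28 | D 28-30 | E 30-32 | C 32-34 | E 34-36 | C 36-38 | E 38-40 | C 40-42 | E 42-44 | C 44-46 | E 46-48 | C 48-49 | E 49-52 |
Completion: A=12  B=28  C=49  D=30  E=52  F=10

E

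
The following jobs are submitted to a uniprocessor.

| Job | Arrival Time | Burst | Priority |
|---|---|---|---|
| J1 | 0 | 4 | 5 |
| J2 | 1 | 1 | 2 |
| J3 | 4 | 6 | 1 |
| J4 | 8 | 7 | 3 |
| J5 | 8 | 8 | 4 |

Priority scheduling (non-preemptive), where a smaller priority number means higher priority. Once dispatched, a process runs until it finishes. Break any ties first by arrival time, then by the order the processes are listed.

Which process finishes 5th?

J5

Schedule: | J1 0-4 | J3 4-10 | J2 10-11 | J4 11-18 | J5 18-26 |
Completion: J1=4  J2=11  J3=10  J4=18  J5=26
Finish order: J1 → J3 → J2 → J4 → J5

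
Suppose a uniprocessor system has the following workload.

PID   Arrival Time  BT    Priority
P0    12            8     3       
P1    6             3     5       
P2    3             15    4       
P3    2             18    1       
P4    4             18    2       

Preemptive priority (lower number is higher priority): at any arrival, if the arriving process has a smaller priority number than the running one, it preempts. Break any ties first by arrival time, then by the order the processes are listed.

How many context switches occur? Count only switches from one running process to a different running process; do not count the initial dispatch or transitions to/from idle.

4

Timeline: | idle 0-2 | P3 2-20 | P4 20-38 | P0 38-46 | P2 46-61 | P1 61-64 |
Completion: P0=46  P1=64  P2=61  P3=20  P4=38
Turnaround (C−A): P0=34  P1=58  P2=58  P3=18  P4=34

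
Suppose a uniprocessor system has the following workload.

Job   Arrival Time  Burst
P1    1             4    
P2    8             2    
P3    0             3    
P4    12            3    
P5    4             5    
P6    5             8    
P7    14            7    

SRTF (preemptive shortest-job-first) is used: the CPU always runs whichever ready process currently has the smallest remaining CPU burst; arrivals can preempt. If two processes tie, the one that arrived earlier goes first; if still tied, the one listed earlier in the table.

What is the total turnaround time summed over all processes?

Gantt: | P3 0-3 | P1 3-7 | P5 7-8 | P2 8-10 | P5 10-14 | P4 14-17 | P7 17-24 | P6 24-32 |
Completion: P1=7  P2=10  P3=3  P4=17  P5=14  P6=32  P7=24
Turnaround (C−A): P1=6  P2=2  P3=3  P4=5  P5=10  P6=27  P7=10
Turnaround = completion − arrival: P1=6, P2=2, P3=3, P4=5, P5=10, P6=27, P7=10
Total turnaround = 6 + 2 + 3 + 5 + 10 + 27 + 10 = 63

63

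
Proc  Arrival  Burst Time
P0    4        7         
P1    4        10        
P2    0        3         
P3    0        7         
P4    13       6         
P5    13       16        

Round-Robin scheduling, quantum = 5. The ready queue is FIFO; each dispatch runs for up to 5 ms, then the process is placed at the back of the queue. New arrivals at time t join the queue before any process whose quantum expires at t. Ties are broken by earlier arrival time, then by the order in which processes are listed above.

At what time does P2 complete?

3

Schedule: | P2 0-3 | P3 3-8 | P0 8-13 | P1 13-18 | P3 18-20 | P4 20-25 | P5 25-30 | P0 30-32 | P1 32-37 | P4 37-38 | P5 38-49 |
Completion: P0=32  P1=37  P2=3  P3=20  P4=38  P5=49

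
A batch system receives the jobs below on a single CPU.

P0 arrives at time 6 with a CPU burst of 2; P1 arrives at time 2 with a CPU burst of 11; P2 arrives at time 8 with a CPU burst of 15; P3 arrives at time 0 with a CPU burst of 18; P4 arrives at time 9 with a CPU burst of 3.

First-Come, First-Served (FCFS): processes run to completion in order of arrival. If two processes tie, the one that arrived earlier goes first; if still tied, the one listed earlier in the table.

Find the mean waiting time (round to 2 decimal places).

Gantt: | P3 0-18 | P1 18-29 | P0 29-31 | P2 31-46 | P4 46-49 |
Completion: P0=31  P1=29  P2=46  P3=18  P4=49
Turnaround (C−A): P0=25  P1=27  P2=38  P3=18  P4=40
Waiting times: P0=23, P1=16, P2=23, P3=0, P4=37
Average waiting = (23+16+23+0+37) / 5 = 99/5 = 19.80

19.80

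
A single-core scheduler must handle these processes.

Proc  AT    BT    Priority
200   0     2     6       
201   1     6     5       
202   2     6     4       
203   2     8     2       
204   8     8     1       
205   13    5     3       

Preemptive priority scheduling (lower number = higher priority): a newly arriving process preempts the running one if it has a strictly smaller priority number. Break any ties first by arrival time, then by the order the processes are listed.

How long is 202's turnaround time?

27

Gantt: | 200 0-1 | 201 1-2 | 203 2-8 | 204 8-16 | 203 16-18 | 205 18-23 | 202 23-29 | 201 29-34 | 200 34-35 |
Completion: 200=35  201=34  202=29  203=18  204=16  205=23
Turnaround(202) = completion − arrival = 29 − 2 = 27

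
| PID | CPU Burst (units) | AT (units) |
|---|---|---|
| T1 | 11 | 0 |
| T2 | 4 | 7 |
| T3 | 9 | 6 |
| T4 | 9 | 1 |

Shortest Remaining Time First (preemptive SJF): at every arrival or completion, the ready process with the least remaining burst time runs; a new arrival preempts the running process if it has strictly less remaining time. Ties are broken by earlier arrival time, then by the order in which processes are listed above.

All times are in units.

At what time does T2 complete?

Schedule: | T1 0-1 | T4 1-10 | T2 10-14 | T3 14-23 | T1 23-33 |
Completion: T1=33  T2=14  T3=23  T4=10
Turnaround (C−A): T1=33  T2=7  T3=17  T4=9

14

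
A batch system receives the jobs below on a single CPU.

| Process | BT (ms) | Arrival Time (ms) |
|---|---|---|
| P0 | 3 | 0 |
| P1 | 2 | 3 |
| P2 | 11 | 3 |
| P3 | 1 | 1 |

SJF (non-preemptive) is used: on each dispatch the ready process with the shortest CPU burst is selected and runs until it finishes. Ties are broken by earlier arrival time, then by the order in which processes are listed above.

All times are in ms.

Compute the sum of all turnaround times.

Timeline: | P0 0-3 | P3 3-4 | P1 4-6 | P2 6-17 |
Completion: P0=3  P1=6  P2=17  P3=4
Turnaround (C−A): P0=3  P1=3  P2=14  P3=3
Turnaround = completion − arrival: P0=3, P1=3, P2=14, P3=3
Total turnaround = 3 + 3 + 14 + 3 = 23

23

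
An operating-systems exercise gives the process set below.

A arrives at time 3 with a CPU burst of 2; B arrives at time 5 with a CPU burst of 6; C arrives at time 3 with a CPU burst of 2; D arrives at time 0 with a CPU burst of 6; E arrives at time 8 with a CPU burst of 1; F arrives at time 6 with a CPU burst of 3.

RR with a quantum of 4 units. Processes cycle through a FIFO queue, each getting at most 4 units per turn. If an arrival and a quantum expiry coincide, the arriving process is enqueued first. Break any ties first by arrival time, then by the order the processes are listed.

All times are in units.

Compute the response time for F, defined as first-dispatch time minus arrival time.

Schedule: | D 0-4 | A 4-6 | C 6-8 | D 8-10 | B 10-14 | F 14-17 | E 17-18 | B 18-20 |
Completion: A=6  B=20  C=8  D=10  E=18  F=17
Turnaround (C−A): A=3  B=15  C=5  D=10  E=10  F=11
Response(F) = first start − arrival = 14 − 6 = 8

8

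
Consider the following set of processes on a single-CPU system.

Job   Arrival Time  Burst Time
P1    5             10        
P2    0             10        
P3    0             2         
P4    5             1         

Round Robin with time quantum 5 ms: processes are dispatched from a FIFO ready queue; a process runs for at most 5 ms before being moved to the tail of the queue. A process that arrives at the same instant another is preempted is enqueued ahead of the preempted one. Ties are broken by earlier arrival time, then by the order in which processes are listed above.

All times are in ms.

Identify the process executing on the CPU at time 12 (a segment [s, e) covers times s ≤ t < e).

Timeline: | P2 0-5 | P3 5-7 | P1 7-12 | P4 12-13 | P2 13-18 | P1 18-23 |
Completion: P1=23  P2=18  P3=7  P4=13
Turnaround (C−A): P1=18  P2=18  P3=7  P4=8

P4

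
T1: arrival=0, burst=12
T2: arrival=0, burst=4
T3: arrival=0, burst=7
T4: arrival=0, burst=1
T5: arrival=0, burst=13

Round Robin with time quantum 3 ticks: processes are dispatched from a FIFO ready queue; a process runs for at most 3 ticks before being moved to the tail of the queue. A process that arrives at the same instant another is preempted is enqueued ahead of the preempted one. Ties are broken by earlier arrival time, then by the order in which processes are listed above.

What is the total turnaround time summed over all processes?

Schedule: | T1 0-3 | T2 3-6 | T3 6-9 | T4 9-10 | T5 10-13 | T1 13-16 | T2 16-17 | T3 17-20 | T5 20-23 | T1 23-26 | T3 26-27 | T5 27-30 | T1 30-33 | T5 33-37 |
Completion: T1=33  T2=17  T3=27  T4=10  T5=37
Turnaround = completion − arrival: T1=33, T2=17, T3=27, T4=10, T5=37
Total turnaround = 33 + 17 + 27 + 10 + 37 = 124

124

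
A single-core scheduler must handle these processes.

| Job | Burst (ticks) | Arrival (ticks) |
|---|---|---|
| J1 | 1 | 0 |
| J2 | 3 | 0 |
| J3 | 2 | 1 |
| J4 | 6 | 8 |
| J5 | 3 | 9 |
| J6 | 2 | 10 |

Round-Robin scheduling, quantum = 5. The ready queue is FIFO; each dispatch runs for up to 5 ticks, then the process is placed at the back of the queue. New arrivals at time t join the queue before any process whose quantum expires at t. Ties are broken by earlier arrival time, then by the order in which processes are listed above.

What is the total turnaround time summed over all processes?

Timeline: | J1 0-1 | J2 1-4 | J3 4-6 | idle 6-8 | J4 8-13 | J5 13-16 | J6 16-18 | J4 18-19 |
Completion: J1=1  J2=4  J3=6  J4=19  J5=16  J6=18
Turnaround (C−A): J1=1  J2=4  J3=5  J4=11  J5=7  J6=8
Turnaround = completion − arrival: J1=1, J2=4, J3=5, J4=11, J5=7, J6=8
Total turnaround = 1 + 4 + 5 + 11 + 7 + 8 = 36

36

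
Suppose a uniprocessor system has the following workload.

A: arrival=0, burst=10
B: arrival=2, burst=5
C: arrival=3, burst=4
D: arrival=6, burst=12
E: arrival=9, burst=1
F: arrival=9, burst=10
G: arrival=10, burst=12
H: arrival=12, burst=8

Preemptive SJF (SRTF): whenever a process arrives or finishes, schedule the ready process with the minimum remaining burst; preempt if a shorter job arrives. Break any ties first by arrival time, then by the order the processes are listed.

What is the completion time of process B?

7

Schedule: | A 0-2 | B 2-7 | C 7-9 | E 9-10 | C 10-12 | A 12-20 | H 20-28 | F 28-38 | D 38-50 | G 50-62 |
Completion: A=20  B=7  C=12  D=50  E=10  F=38  G=62  H=28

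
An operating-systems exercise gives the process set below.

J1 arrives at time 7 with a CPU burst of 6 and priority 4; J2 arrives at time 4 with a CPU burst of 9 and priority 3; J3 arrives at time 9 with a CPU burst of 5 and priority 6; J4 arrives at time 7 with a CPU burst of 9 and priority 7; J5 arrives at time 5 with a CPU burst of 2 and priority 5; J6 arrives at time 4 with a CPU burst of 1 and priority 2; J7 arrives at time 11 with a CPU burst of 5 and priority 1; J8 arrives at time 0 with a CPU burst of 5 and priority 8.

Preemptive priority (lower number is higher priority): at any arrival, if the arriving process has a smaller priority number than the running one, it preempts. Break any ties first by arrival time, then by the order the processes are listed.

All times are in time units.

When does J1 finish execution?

Schedule: | J8 0-4 | J6 4-5 | J2 5-11 | J7 11-16 | J2 16-19 | J1 19-25 | J5 25-27 | J3 27-32 | J4 32-41 | J8 41-42 |
Completion: J1=25  J2=19  J3=32  J4=41  J5=27  J6=5  J7=16  J8=42

25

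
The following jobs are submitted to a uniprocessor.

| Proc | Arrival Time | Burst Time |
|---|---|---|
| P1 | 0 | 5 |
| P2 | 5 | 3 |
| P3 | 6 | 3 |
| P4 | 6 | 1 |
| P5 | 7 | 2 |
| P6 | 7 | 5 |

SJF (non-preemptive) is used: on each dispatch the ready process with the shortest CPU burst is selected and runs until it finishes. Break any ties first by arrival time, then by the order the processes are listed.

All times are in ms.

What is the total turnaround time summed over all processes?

35

Schedule: | P1 0-5 | P2 5-8 | P4 8-9 | P5 9-11 | P3 11-14 | P6 14-19 |
Completion: P1=5  P2=8  P3=14  P4=9  P5=11  P6=19
Turnaround (C−A): P1=5  P2=3  P3=8  P4=3  P5=4  P6=12
Turnaround = completion − arrival: P1=5, P2=3, P3=8, P4=3, P5=4, P6=12
Total turnaround = 5 + 3 + 8 + 3 + 4 + 12 = 35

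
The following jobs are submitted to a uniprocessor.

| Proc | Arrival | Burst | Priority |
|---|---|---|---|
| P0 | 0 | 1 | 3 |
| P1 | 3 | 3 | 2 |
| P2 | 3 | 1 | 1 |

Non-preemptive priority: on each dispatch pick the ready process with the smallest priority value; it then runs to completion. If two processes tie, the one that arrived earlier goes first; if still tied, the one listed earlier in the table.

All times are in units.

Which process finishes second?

P2

Schedule: | P0 0-1 | idle 1-3 | P2 3-4 | P1 4-7 |
Completion: P0=1  P1=7  P2=4
Finish order: P0 → P2 → P1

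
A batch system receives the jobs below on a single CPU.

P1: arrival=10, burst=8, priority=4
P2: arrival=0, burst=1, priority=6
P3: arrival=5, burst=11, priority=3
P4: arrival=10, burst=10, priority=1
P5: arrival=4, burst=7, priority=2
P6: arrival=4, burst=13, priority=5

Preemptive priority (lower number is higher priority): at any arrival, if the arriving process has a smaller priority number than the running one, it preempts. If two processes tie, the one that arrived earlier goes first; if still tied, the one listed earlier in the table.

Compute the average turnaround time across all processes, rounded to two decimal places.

Timeline: | P2 0-1 | idle 1-4 | P5 4-10 | P4 10-20 | P5 20-21 | P3 21-32 | P1 32-40 | P6 40-53 |
Completion: P1=40  P2=1  P3=32  P4=20  P5=21  P6=53
Turnaround times: P1=30, P2=1, P3=27, P4=10, P5=17, P6=49
Average turnaround = (30+1+27+10+17+49) / 6 = 134/6 = 22.33

22.33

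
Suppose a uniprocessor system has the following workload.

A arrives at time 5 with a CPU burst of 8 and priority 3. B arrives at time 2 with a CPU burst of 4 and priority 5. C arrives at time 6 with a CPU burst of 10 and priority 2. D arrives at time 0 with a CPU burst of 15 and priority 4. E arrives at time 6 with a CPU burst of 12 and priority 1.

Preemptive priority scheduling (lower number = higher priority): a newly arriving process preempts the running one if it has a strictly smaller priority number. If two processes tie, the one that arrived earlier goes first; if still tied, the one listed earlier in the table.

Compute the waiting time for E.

0

Schedule: | D 0-5 | A 5-6 | E 6-18 | C 18-28 | A 28-35 | D 35-45 | B 45-49 |
Completion: A=35  B=49  C=28  D=45  E=18
Waiting(E) = turnaround − burst = 12 − 12 = 0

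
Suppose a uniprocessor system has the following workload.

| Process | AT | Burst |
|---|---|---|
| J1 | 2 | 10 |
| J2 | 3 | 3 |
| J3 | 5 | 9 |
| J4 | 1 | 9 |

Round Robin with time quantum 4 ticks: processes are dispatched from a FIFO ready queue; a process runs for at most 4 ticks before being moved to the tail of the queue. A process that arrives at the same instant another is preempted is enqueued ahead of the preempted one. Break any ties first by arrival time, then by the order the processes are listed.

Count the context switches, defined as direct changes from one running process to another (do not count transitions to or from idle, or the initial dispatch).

9

Timeline: | idle 0-1 | J4 1-5 | J1 5-9 | J2 9-12 | J3 12-16 | J4 16-20 | J1 20-24 | J3 24-28 | J4 28-29 | J1 29-31 | J3 31-32 |
Completion: J1=31  J2=12  J3=32  J4=29
Turnaround (C−A): J1=29  J2=9  J3=27  J4=28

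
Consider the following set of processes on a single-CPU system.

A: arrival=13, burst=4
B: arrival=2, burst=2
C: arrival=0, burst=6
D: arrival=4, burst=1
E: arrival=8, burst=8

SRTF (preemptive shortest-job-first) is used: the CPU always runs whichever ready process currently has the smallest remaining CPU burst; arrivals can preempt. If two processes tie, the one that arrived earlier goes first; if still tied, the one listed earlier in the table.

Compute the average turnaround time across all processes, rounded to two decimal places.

5.80

Timeline: | C 0-2 | B 2-4 | D 4-5 | C 5-9 | E 9-17 | A 17-21 |
Completion: A=21  B=4  C=9  D=5  E=17
Turnaround (C−A): A=8  B=2  C=9  D=1  E=9
Turnaround times: A=8, B=2, C=9, D=1, E=9
Average turnaround = (8+2+9+1+9) / 5 = 29/5 = 5.80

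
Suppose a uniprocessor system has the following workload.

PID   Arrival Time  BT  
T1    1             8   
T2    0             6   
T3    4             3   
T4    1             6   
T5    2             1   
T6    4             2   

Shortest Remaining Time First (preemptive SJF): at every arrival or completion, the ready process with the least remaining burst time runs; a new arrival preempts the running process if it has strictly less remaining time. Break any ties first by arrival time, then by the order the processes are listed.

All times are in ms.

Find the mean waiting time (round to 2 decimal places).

Schedule: | T2 0-2 | T5 2-3 | T2 3-4 | T6 4-6 | T2 6-9 | T3 9-12 | T4 12-18 | T1 18-26 |
Completion: T1=26  T2=9  T3=12  T4=18  T5=3  T6=6
Waiting times: T1=17, T2=3, T3=5, T4=11, T5=0, T6=0
Average waiting = (17+3+5+11+0+0) / 6 = 36/6 = 6.00

6.00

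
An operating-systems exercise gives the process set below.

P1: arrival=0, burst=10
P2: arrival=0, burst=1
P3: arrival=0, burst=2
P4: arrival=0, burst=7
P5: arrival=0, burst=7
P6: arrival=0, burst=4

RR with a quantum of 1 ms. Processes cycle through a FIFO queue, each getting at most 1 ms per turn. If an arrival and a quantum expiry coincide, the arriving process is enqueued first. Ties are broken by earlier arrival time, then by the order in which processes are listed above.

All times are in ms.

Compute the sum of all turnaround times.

115

Schedule: | P1 0-1 | P2 1-2 | P3 2-3 | P4 3-4 | P5 4-5 | P6 5-6 | P1 6-7 | P3 7-8 | P4 8-9 | P5 9-10 | P6 10-11 | P1 11-12 | P4 12-13 | P5 13-14 | P6 14-15 | P1 15-16 | P4 16-17 | P5 17-18 | P6 18-19 | P1 19-20 | P4 20-21 | P5 21-22 | P1 22-23 | P4 23-24 | P5 24-25 | P1 25-26 | P4 26-27 | P5 27-28 | P1 28-31 |
Completion: P1=31  P2=2  P3=8  P4=27  P5=28  P6=19
Turnaround (C−A): P1=31  P2=2  P3=8  P4=27  P5=28  P6=19
Turnaround = completion − arrival: P1=31, P2=2, P3=8, P4=27, P5=28, P6=19
Total turnaround = 31 + 2 + 8 + 27 + 28 + 19 = 115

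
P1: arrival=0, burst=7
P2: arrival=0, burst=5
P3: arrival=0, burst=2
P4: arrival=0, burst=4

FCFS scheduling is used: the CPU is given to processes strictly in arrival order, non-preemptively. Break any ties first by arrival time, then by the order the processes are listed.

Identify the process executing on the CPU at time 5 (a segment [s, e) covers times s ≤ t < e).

Timeline: | P1 0-7 | P2 7-12 | P3 12-14 | P4 14-18 |
Completion: P1=7  P2=12  P3=14  P4=18
Turnaround (C−A): P1=7  P2=12  P3=14  P4=18

P1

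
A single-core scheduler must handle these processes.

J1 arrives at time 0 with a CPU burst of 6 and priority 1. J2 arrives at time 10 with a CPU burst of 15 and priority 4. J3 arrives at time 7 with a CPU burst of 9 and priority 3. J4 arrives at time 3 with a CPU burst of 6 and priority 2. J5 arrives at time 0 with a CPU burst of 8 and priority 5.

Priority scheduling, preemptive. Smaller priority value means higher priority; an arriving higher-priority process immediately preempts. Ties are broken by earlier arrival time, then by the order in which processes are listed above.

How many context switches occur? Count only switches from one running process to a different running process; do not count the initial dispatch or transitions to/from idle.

Schedule: | J1 0-6 | J4 6-12 | J3 12-21 | J2 21-36 | J5 36-44 |
Completion: J1=6  J2=36  J3=21  J4=12  J5=44
Turnaround (C−A): J1=6  J2=26  J3=14  J4=9  J5=44

4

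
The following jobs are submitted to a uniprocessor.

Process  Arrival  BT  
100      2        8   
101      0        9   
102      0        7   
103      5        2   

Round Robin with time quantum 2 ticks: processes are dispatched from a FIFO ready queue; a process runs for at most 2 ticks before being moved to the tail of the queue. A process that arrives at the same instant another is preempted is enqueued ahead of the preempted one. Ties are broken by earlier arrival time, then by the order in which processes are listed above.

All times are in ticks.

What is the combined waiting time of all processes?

53

Schedule: | 101 0-2 | 102 2-4 | 100 4-6 | 101 6-8 | 102 8-10 | 103 10-12 | 100 12-14 | 101 14-16 | 102 16-18 | 100 18-20 | 101 20-22 | 102 22-23 | 100 23-25 | 101 25-26 |
Completion: 100=25  101=26  102=23  103=12
Waiting = turnaround − burst: 100=15, 101=17, 102=16, 103=5
Total waiting = 15 + 17 + 16 + 5 = 53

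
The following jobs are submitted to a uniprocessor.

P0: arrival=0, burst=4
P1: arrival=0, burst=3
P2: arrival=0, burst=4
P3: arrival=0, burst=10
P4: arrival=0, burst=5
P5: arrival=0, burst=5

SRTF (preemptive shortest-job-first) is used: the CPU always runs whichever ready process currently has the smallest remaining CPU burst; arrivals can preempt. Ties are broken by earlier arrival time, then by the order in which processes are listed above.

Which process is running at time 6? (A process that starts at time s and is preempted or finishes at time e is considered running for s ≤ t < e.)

P0

Timeline: | P1 0-3 | P0 3-7 | P2 7-11 | P4 11-16 | P5 16-21 | P3 21-31 |
Completion: P0=7  P1=3  P2=11  P3=31  P4=16  P5=21
Turnaround (C−A): P0=7  P1=3  P2=11  P3=31  P4=16  P5=21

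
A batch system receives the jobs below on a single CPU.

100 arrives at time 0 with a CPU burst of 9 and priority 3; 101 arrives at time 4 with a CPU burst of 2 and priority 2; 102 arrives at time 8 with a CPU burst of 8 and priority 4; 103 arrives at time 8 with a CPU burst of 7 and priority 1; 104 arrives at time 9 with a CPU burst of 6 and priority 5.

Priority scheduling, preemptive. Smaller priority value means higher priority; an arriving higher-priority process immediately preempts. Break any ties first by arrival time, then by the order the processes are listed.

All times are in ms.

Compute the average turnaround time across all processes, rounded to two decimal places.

Gantt: | 100 0-4 | 101 4-6 | 100 6-8 | 103 8-15 | 100 15-18 | 102 18-26 | 104 26-32 |
Completion: 100=18  101=6  102=26  103=15  104=32
Turnaround times: 100=18, 101=2, 102=18, 103=7, 104=23
Average turnaround = (18+2+18+7+23) / 5 = 68/5 = 13.60

13.60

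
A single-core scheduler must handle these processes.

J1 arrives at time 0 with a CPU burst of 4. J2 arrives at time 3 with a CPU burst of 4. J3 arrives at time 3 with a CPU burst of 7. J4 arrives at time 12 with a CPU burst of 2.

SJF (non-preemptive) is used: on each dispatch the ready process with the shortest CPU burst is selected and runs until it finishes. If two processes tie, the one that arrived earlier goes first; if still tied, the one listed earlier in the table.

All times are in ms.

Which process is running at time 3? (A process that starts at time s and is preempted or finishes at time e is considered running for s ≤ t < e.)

J1

Gantt: | J1 0-4 | J2 4-8 | J3 8-15 | J4 15-17 |
Completion: J1=4  J2=8  J3=15  J4=17
Turnaround (C−A): J1=4  J2=5  J3=12  J4=5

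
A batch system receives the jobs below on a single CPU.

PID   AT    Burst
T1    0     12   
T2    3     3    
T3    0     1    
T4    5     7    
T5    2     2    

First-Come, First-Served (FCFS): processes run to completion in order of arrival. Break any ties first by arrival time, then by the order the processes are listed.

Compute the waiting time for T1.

0

Schedule: | T1 0-12 | T3 12-13 | T5 13-15 | T2 15-18 | T4 18-25 |
Completion: T1=12  T2=18  T3=13  T4=25  T5=15
Waiting(T1) = turnaround − burst = 12 − 12 = 0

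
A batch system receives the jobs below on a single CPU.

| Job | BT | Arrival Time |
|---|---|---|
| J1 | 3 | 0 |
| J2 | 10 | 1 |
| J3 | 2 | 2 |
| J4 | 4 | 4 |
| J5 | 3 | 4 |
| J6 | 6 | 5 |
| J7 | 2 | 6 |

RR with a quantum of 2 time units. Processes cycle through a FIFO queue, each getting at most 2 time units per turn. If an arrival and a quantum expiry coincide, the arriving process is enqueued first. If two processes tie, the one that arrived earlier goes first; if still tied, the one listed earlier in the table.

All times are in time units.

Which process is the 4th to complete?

Timeline: | J1 0-2 | J2 2-4 | J3 4-6 | J1 6-7 | J4 7-9 | J5 9-11 | J2 11-13 | J6 13-15 | J7 15-17 | J4 17-19 | J5 19-20 | J2 20-22 | J6 22-24 | J2 24-26 | J6 26-28 | J2 28-30 |
Completion: J1=7  J2=30  J3=6  J4=19  J5=20  J6=28  J7=17
Finish order: J3 → J1 → J7 → J4 → J5 → J6 → J2

J4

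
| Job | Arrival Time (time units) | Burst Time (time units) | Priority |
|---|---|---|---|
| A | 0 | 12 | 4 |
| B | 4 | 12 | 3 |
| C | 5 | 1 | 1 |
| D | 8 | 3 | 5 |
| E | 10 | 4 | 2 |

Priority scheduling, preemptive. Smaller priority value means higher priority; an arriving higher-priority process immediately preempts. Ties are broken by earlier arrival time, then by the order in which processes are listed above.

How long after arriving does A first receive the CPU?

Schedule: | A 0-4 | B 4-5 | C 5-6 | B 6-10 | E 10-14 | B 14-21 | A 21-29 | D 29-32 |
Completion: A=29  B=21  C=6  D=32  E=14
Turnaround (C−A): A=29  B=17  C=1  D=24  E=4
Response(A) = first start − arrival = 0 − 0 = 0

0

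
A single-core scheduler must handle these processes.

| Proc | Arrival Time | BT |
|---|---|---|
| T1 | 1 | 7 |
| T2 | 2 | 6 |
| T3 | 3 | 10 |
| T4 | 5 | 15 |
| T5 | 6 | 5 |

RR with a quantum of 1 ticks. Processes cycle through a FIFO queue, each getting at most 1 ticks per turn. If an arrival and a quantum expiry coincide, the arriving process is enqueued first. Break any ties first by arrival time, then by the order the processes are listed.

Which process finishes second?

Schedule: | idle 0-1 | T1 1-2 | T2 2-3 | T1 3-4 | T3 4-5 | T2 5-6 | T1 6-7 | T4 7-8 | T3 8-9 | T5 9-10 | T2 10-11 | T1 11-12 | T4 12-13 | T3 13-14 | T5 14-15 | T2 15-16 | T1 16-17 | T4 17-18 | T3 18-19 | T5 19-20 | T2 20-21 | T1 21-22 | T4 22-23 | T3 23-24 | T5 24-25 | T2 25-26 | T1 26-27 | T4 27-28 | T3 28-29 | T5 29-30 | T4 30-31 | T3 31-32 | T4 32-33 | T3 33-34 | T4 34-35 | T3 35-36 | T4 36-37 | T3 37-38 | T4 38-44 |
Completion: T1=27  T2=26  T3=38  T4=44  T5=30
Turnaround (C−A): T1=26  T2=24  T3=35  T4=39  T5=24
Finish order: T2 → T1 → T5 → T3 → T4

T1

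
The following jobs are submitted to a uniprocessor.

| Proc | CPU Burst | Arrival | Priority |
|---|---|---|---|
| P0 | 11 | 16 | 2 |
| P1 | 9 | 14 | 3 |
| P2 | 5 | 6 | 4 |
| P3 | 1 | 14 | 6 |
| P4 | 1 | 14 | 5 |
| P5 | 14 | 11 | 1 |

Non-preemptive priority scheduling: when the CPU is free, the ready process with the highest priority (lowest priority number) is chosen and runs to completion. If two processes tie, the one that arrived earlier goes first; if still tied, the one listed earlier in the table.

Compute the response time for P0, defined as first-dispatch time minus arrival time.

9

Gantt: | idle 0-6 | P2 6-11 | P5 11-25 | P0 25-36 | P1 36-45 | P4 45-46 | P3 46-47 |
Completion: P0=36  P1=45  P2=11  P3=47  P4=46  P5=25
Turnaround (C−A): P0=20  P1=31  P2=5  P3=33  P4=32  P5=14
Response(P0) = first start − arrival = 25 − 16 = 9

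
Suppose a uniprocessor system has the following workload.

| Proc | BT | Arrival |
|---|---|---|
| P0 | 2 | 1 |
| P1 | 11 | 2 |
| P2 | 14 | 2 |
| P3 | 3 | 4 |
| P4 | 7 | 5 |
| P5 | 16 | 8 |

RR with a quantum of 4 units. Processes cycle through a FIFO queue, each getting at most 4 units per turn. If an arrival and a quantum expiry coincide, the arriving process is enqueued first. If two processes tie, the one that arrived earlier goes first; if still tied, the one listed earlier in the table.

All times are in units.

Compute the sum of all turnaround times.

Timeline: | idle 0-1 | P0 1-3 | P1 3-7 | P2 7-11 | P3 11-14 | P4 14-18 | P1 18-22 | P5 22-26 | P2 26-30 | P4 30-33 | P1 33-36 | P5 36-40 | P2 40-44 | P5 44-48 | P2 48-50 | P5 50-54 |
Completion: P0=3  P1=36  P2=50  P3=14  P4=33  P5=54
Turnaround = completion − arrival: P0=2, P1=34, P2=48, P3=10, P4=28, P5=46
Total turnaround = 2 + 34 + 48 + 10 + 28 + 46 = 168

168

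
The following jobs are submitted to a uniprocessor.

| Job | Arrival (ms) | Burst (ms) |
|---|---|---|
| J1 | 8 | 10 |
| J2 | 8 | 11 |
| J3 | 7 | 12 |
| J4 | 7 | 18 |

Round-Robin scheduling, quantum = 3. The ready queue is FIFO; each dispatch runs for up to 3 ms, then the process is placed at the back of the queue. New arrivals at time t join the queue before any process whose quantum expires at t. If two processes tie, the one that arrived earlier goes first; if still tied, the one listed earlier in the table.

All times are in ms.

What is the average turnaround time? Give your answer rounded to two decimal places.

44.00

Timeline: | idle 0-7 | J3 7-10 | J4 10-13 | J1 13-16 | J2 16-19 | J3 19-22 | J4 22-25 | J1 25-28 | J2 28-31 | J3 31-34 | J4 34-37 | J1 37-40 | J2 40-43 | J3 43-46 | J4 46-49 | J1 49-50 | J2 50-52 | J4 52-58 |
Completion: J1=50  J2=52  J3=46  J4=58
Turnaround (C−A): J1=42  J2=44  J3=39  J4=51
Turnaround times: J1=42, J2=44, J3=39, J4=51
Average turnaround = (42+44+39+51) / 4 = 176/4 = 44.00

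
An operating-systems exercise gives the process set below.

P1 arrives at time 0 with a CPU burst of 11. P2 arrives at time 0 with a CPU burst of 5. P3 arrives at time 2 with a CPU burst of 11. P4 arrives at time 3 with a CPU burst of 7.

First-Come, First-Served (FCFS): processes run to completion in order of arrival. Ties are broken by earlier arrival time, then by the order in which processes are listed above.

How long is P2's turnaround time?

Timeline: | P1 0-11 | P2 11-16 | P3 16-27 | P4 27-34 |
Completion: P1=11  P2=16  P3=27  P4=34
Turnaround (C−A): P1=11  P2=16  P3=25  P4=31
Turnaround(P2) = completion − arrival = 16 − 0 = 16

16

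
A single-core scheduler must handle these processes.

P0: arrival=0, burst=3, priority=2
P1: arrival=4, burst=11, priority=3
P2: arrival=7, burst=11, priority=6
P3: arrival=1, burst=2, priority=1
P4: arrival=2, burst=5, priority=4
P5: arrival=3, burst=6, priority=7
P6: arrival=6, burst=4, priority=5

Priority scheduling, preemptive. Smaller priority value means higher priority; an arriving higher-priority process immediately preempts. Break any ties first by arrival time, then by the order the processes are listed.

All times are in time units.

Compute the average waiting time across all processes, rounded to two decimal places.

11.86

Timeline: | P0 0-1 | P3 1-3 | P0 3-5 | P1 5-16 | P4 16-21 | P6 21-25 | P2 25-36 | P5 36-42 |
Completion: P0=5  P1=16  P2=36  P3=3  P4=21  P5=42  P6=25
Waiting times: P0=2, P1=1, P2=18, P3=0, P4=14, P5=33, P6=15
Average waiting = (2+1+18+0+14+33+15) / 7 = 83/7 = 11.86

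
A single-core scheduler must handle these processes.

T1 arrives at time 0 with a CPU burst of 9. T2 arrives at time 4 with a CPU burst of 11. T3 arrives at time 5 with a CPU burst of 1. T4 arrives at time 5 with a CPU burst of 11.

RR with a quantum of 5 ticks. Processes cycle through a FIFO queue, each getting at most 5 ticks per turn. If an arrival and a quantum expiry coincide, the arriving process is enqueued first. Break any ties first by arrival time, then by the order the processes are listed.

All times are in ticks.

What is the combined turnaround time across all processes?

Gantt: | T1 0-5 | T2 5-10 | T3 10-11 | T4 11-16 | T1 16-20 | T2 20-25 | T4 25-30 | T2 30-31 | T4 31-32 |
Completion: T1=20  T2=31  T3=11  T4=32
Turnaround = completion − arrival: T1=20, T2=27, T3=6, T4=27
Total turnaround = 20 + 27 + 6 + 27 = 80

80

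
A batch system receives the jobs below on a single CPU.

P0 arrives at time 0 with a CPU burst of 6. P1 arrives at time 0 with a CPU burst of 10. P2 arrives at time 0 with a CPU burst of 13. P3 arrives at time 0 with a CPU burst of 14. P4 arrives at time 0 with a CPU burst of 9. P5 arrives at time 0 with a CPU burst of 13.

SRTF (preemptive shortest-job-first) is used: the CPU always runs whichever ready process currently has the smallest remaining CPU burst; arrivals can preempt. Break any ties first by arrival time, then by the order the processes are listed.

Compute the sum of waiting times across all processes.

135

Schedule: | P0 0-6 | P4 6-15 | P1 15-25 | P2 25-38 | P5 38-51 | P3 51-65 |
Completion: P0=6  P1=25  P2=38  P3=65  P4=15  P5=51
Waiting = turnaround − burst: P0=0, P1=15, P2=25, P3=51, P4=6, P5=38
Total waiting = 0 + 15 + 25 + 51 + 6 + 38 = 135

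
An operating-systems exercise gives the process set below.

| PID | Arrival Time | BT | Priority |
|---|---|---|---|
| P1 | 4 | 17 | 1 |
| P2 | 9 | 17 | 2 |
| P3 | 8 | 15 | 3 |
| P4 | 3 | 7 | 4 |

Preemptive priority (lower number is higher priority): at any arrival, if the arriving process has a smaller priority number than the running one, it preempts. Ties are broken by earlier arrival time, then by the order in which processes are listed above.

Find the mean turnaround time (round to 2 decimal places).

Schedule: | idle 0-3 | P4 3-4 | P1 4-21 | P2 21-38 | P3 38-53 | P4 53-59 |
Completion: P1=21  P2=38  P3=53  P4=59
Turnaround (C−A): P1=17  P2=29  P3=45  P4=56
Turnaround times: P1=17, P2=29, P3=45, P4=56
Average turnaround = (17+29+45+56) / 4 = 147/4 = 36.75

36.75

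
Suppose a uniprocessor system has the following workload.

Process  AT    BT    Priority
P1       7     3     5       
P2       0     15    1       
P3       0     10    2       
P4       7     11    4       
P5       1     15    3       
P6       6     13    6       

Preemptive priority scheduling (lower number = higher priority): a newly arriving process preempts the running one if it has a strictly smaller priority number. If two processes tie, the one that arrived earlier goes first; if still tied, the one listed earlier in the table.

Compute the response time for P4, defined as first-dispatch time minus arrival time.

33

Timeline: | P2 0-15 | P3 15-25 | P5 25-40 | P4 40-51 | P1 51-54 | P6 54-67 |
Completion: P1=54  P2=15  P3=25  P4=51  P5=40  P6=67
Response(P4) = first start − arrival = 40 − 7 = 33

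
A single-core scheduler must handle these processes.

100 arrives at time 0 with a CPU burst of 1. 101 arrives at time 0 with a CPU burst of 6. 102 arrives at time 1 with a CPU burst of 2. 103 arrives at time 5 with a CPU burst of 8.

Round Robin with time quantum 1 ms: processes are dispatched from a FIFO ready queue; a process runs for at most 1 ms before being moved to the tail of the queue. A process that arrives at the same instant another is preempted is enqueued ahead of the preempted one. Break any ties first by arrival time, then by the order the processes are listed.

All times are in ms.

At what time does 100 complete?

Timeline: | 100 0-1 | 101 1-2 | 102 2-3 | 101 3-4 | 102 4-5 | 101 5-6 | 103 6-7 | 101 7-8 | 103 8-9 | 101 9-10 | 103 10-11 | 101 11-12 | 103 12-17 |
Completion: 100=1  101=12  102=5  103=17
Turnaround (C−A): 100=1  101=12  102=4  103=12

1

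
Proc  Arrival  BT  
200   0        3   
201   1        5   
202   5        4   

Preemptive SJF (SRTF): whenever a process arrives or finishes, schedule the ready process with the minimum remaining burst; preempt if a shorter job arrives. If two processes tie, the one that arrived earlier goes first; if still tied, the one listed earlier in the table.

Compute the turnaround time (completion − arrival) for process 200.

Gantt: | 200 0-3 | 201 3-8 | 202 8-12 |
Completion: 200=3  201=8  202=12
Turnaround (C−A): 200=3  201=7  202=7
Turnaround(200) = completion − arrival = 3 − 0 = 3

3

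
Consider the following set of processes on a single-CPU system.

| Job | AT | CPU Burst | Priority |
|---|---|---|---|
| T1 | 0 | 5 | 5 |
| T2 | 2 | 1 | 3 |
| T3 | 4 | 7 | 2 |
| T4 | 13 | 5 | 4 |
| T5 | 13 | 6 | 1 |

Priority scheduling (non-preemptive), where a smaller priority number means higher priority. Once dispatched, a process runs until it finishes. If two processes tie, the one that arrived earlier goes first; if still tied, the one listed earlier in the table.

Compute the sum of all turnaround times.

41

Schedule: | T1 0-5 | T3 5-12 | T2 12-13 | T5 13-19 | T4 19-24 |
Completion: T1=5  T2=13  T3=12  T4=24  T5=19
Turnaround (C−A): T1=5  T2=11  T3=8  T4=11  T5=6
Turnaround = completion − arrival: T1=5, T2=11, T3=8, T4=11, T5=6
Total turnaround = 5 + 11 + 8 + 11 + 6 = 41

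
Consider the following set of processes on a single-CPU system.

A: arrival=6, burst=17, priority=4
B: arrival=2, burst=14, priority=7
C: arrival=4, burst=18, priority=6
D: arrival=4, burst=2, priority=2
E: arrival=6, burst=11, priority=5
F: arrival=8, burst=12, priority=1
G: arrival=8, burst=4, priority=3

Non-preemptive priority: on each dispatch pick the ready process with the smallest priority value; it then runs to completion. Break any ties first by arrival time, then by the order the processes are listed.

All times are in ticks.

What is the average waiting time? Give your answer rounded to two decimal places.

26.43

Gantt: | idle 0-2 | B 2-16 | F 16-28 | D 28-30 | G 30-34 | A 34-51 | E 51-62 | C 62-80 |
Completion: A=51  B=16  C=80  D=30  E=62  F=28  G=34
Turnaround (C−A): A=45  B=14  C=76  D=26  E=56  F=20  G=26
Waiting times: A=28, B=0, C=58, D=24, E=45, F=8, G=22
Average waiting = (28+0+58+24+45+8+22) / 7 = 185/7 = 26.43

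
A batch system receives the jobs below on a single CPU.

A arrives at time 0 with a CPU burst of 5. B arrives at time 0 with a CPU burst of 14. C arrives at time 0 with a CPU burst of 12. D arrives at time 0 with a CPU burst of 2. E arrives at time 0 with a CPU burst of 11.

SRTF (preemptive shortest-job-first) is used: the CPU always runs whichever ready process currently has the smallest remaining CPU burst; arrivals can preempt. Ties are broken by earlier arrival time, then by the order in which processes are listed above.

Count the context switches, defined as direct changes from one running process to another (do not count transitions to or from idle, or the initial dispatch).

Gantt: | D 0-2 | A 2-7 | E 7-18 | C 18-30 | B 30-44 |
Completion: A=7  B=44  C=30  D=2  E=18

4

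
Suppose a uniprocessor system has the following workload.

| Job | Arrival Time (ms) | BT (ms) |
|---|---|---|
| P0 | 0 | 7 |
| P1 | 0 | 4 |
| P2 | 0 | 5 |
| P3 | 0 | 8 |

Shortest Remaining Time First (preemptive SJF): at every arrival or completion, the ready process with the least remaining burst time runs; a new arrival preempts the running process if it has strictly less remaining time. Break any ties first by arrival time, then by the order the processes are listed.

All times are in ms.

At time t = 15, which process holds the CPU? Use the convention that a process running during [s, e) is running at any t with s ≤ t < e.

Timeline: | P1 0-4 | P2 4-9 | P0 9-16 | P3 16-24 |
Completion: P0=16  P1=4  P2=9  P3=24

P0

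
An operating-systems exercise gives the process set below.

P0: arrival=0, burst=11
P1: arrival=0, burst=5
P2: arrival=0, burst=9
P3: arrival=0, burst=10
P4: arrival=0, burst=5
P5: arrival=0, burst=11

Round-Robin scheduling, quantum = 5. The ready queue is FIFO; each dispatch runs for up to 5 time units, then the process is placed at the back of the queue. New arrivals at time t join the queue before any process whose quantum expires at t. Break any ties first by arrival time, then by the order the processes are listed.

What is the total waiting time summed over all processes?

Schedule: | P0 0-5 | P1 5-10 | P2 10-15 | P3 15-20 | P4 20-25 | P5 25-30 | P0 30-35 | P2 35-39 | P3 39-44 | P5 44-49 | P0 49-50 | P5 50-51 |
Completion: P0=50  P1=10  P2=39  P3=44  P4=25  P5=51
Turnaround (C−A): P0=50  P1=10  P2=39  P3=44  P4=25  P5=51
Waiting = turnaround − burst: P0=39, P1=5, P2=30, P3=34, P4=20, P5=40
Total waiting = 39 + 5 + 30 + 34 + 20 + 40 = 168

168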